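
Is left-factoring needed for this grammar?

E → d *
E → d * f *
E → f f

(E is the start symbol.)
Yes, E has productions with common prefix 'd *'

Left-factoring is needed when two productions for the same non-terminal
share a common prefix on the right-hand side.

Productions for E:
  E → d *
  E → d * f *
  E → f f

Found common prefix 'd *' in productions for E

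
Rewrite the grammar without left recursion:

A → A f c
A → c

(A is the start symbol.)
A is directly left-recursive. The standard transformation for
  A → A α₁ | ... | A α_m | β₁ | ... | β_n
is
  A  → β₁ A' | ... | β_n A'
  A' → α₁ A' | ... | α_m A' | ε

A → c becomes A → c A'
A → A f c becomes A' → f c A'
Add A' → ε

Resulting grammar:
A → c A'
A' → f c A'
A' → ε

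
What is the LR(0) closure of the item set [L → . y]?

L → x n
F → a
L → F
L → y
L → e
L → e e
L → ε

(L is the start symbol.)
{ [L → . y] }

To compute CLOSURE, for each item [A → α.Bβ] where B is a non-terminal, add [B → .γ] for all productions B → γ; repeat for the newly added items until nothing changes.

Start with: [L → . y]
The dot precedes the terminal y, so nothing is added.

CLOSURE = { [L → . y] }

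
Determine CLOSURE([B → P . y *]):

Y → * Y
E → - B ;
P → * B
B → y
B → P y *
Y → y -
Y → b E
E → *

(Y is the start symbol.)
To compute CLOSURE, for each item [A → α.Bβ] where B is a non-terminal, add [B → .γ] for all productions B → γ; repeat for the newly added items until nothing changes.

Start with: [B → P . y *]
The dot precedes the terminal y, so nothing is added.

CLOSURE = { [B → P . y *] }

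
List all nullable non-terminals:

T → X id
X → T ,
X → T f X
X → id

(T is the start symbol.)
None

There are no ε-productions, so no non-terminal can derive ε.
No non-terminals are nullable.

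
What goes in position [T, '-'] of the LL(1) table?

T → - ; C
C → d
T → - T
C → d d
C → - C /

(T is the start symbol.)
T → - ; C, T → - T

To find M[T, '-'], we find productions for T where '-' is in the predict set (PREDICT(N → α) = (FIRST(α) \ {ε}) ∪ (FOLLOW(N) if α ⇒* ε)).

T → - ; C: PREDICT = { '-' }
  '-' is in predict set, so this production goes in M[T, '-']
T → - T: PREDICT = { '-' }
  '-' is in predict set, so this production goes in M[T, '-']

M[T, '-'] = T → - ; C, T → - T  (a multiply-defined cell — the grammar is not LL(1))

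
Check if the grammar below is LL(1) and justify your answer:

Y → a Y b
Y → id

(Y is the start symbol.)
Yes, the grammar is LL(1).

For Y:
  PREDICT(Y → a Y b) = { 'a' }
  PREDICT(Y → id) = { 'id' }

All predict sets are disjoint. The grammar IS LL(1).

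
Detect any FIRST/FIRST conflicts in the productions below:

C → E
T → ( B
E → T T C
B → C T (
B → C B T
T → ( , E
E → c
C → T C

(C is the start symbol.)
Yes. C → E / C → T C on { '(' }; T → '(' B / T → '(' ',' E on { '(' }; B → C T '(' / B → C B T on { '(', 'c' }

FIRST sets of the non-terminals at (or reachable through a nullable prefix from) the front of some alternative:
  FIRST(E) = { '(', 'c' }
  FIRST(T) = { '(' }
  FIRST(C) = { '(', 'c' }

Productions for C:
  C → E: FIRST = { '(', 'c' }
  C → T C: FIRST = { '(' }
Productions for T:
  T → ( B: FIRST = { '(' }
  T → ( , E: FIRST = { '(' }
Productions for E:
  E → T T C: FIRST = { '(' }
  E → c: FIRST = { 'c' }
Productions for B:
  B → C T (: FIRST = { '(', 'c' }
  B → C B T: FIRST = { '(', 'c' }

Conflict for C: C → E and C → T C
  Overlap: { '(' }
Conflict for T: T → ( B and T → ( , E
  Overlap: { '(' }
Conflict for B: B → C T ( and B → C B T
  Overlap: { '(', 'c' }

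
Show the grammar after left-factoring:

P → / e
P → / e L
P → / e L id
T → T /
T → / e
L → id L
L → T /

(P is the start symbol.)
Left-factoring transforms A → αβ₁ | αβ₂ into A → αA' and A' → β₁ | β₂
(α is the longest common prefix among the alternatives). Repeat until
no nonterminal has two alternatives with a common prefix.

Round 1: P has alternatives sharing prefix '/ e'. Introduce P': P → / e P'
  Add: P' → ε
  Add: P' → L
  Add: P' → L id

Round 2: P' has alternatives sharing prefix 'L'. Introduce P'': P' → L P''
  Add: P'' → ε
  Add: P'' → id

No remaining common prefixes — done.

Resulting grammar:
P → / e P'
P' → ε
P' → L P''
P'' → ε
P'' → id
T → T /
T → / e
L → id L
L → T /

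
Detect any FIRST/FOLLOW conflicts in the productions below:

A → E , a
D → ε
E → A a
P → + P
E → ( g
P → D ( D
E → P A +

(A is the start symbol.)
A FIRST/FOLLOW conflict occurs when a non-terminal N has a nullable alternative N → β (β ⇒* ε) and another alternative N → α with FIRST(α) ∩ FOLLOW(N) ≠ ∅: on such a lookahead the parser cannot decide between expanding α and letting N vanish via β.

Nullable non-terminals: D.
D has a nullable alternative but only one production, so nothing to check.

A, E, P have no nullable alternative, so no FIRST/FOLLOW check is needed there.

No FIRST/FOLLOW conflicts found.

Answer: No FIRST/FOLLOW conflicts.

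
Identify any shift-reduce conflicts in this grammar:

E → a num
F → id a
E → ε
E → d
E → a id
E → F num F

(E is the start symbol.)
A shift-reduce conflict occurs when an LR(0) state has both:
  - a complete (reduce) item [A → α .] (dot at the end), and
  - a shift item [B → β . c γ] (dot before a terminal).

Augment with E' → E and build the canonical LR(0) collection (I0 = CLOSURE({[E' → . E]}), then GOTO on every symbol after a dot until no new states appear). It has 11 states:
  I0: { [E → . F num F], [E → . a id], [E → . a num], [E → . d], [E → .], [E' → . E], [F → . id a] }  — shift, reduce
  I1: { [E' → E .] }  — accept
  I2: { [E → F . num F] }  — shift
  I3: { [E → a . id], [E → a . num] }  — shift
  I4: { [E → d .] }  — reduce
  I5: { [F → id . a] }  — shift
  I6: { [F → id a .] }  — reduce
  I7: { [E → a id .] }  — reduce
  I8: { [E → a num .] }  — reduce
  I9: { [E → F num . F], [F → . id a] }  — shift
  I10: { [E → F num F .] }  — reduce

I0 contains reduce item [E → .] and shift items [E → . a id], [E → . a num], [E → . d], [F → . id a] — shift-reduce conflict.

Answer: Yes — I0: [E → .] vs [E → . a id]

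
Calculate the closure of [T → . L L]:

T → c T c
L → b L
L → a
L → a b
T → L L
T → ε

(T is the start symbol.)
{ [L → . a b], [L → . a], [L → . b L], [T → . L L] }

Start with: [T → . L L]
  [T → . L L] has the dot before L: add [L → . b L], [L → . a], [L → . a b]
No further items can be added.

CLOSURE = { [L → . a b], [L → . a], [L → . b L], [T → . L L] }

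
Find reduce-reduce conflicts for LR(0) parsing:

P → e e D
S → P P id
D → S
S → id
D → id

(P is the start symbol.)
Yes — I7: [D → id .] vs [S → id .]

A reduce-reduce conflict occurs when an LR(0) state has two complete items [A → α .] and [B → β .] — both call for a reduction, and with no lookahead the parser cannot choose between them.

Augment with P' → P and build the canonical LR(0) collection (I0 = CLOSURE({[P' → . P]}), then GOTO on every symbol after a dot until no new states appear). It has 10 states:
  I0: { [P → . e e D], [P' → . P] }  — shift
  I1: { [P' → P .] }  — accept
  I2: { [P → e . e D] }  — shift
  I3: { [D → . S], [D → . id], [P → . e e D], [P → e e . D], [S → . P P id], [S → . id] }  — shift
  I4: { [P → e e D .] }  — reduce
  I5: { [P → . e e D], [S → P . P id] }  — shift
  I6: { [D → S .] }  — reduce
  I7: { [D → id .], [S → id .] }  — 2 reduces
  I8: { [S → P P . id] }  — shift
  I9: { [S → P P id .] }  — reduce

I7 contains complete items [D → id .], [S → id .] — reduce-reduce conflict.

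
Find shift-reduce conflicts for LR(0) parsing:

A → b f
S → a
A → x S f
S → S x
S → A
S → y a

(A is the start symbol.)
No shift-reduce conflicts

A shift-reduce conflict occurs when an LR(0) state has both:
  - a complete (reduce) item [A → α .] (dot at the end), and
  - a shift item [B → β . c γ] (dot before a terminal).

Augment with A' → A and build the canonical LR(0) collection (I0 = CLOSURE({[A' → . A]}), then GOTO on every symbol after a dot until no new states appear). It has 12 states:
  I0: { [A → . b f], [A → . x S f], [A' → . A] }  — shift
  I1: { [A' → A .] }  — accept
  I2: { [A → b . f] }  — shift
  I3: { [A → . b f], [A → . x S f], [A → x . S f], [S → . A], [S → . S x], [S → . a], [S → . y a] }  — shift
  I4: { [S → A .] }  — reduce
  I5: { [A → x S . f], [S → S . x] }  — shift
  I6: { [S → a .] }  — reduce
  I7: { [S → y . a] }  — shift
  I8: { [S → y a .] }  — reduce
  I9: { [A → x S f .] }  — reduce
  I10: { [S → S x .] }  — reduce
  I11: { [A → b f .] }  — reduce

No state contains both a complete item and a shift item.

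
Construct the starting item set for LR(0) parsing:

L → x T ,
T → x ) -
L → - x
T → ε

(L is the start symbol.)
First, augment the grammar with L' → L
I₀ = CLOSURE({ [L' → . L] }):
  [L' → . L] has the dot before L: add [L → . x T ,], [L → . - x]
No further items can be added.

I₀ = { [L → . - x], [L → . x T ,], [L' → . L] }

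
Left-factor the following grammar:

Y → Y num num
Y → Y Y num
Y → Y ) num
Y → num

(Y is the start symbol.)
Left-factoring transforms A → αβ₁ | αβ₂ into A → αA' and A' → β₁ | β₂
(α is the longest common prefix among the alternatives). Repeat until
no nonterminal has two alternatives with a common prefix.

Round 1: Y has alternatives sharing prefix 'Y'. Introduce Y': Y → Y Y'
  Add: Y' → num num
  Add: Y' → Y num
  Add: Y' → ) num

No remaining common prefixes — done.

Resulting grammar:
Y → Y Y'
Y' → num num
Y' → Y num
Y' → ) num
Y → num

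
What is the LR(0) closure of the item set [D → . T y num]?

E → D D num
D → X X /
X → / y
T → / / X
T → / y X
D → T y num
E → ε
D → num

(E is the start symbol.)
{ [D → . T y num], [T → . / / X], [T → . / y X] }

Start with: [D → . T y num]
  [D → . T y num] has the dot before T: add [T → . / / X], [T → . / y X]
No further items can be added.

CLOSURE = { [D → . T y num], [T → . / / X], [T → . / y X] }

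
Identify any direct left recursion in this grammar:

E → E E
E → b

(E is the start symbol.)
Yes, E is left-recursive

Direct left recursion occurs when N → N α for some non-terminal N (the right-hand side begins with the left-hand side itself).

E → E E: LEFT RECURSIVE (starts with E)
E → b: starts with b

The grammar has direct left recursion on: E.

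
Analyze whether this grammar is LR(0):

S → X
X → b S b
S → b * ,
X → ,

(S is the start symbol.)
Yes, the grammar is LR(0)

A grammar is LR(0) if no state in the canonical LR(0) collection has:
  - both a shift item (dot before a terminal) and a complete item (shift-reduce conflict), or
  - two or more complete items (reduce-reduce conflict; the accept item [S' → S .] counts as a complete item here).

Augment with S' → S and build the canonical LR(0) collection (I0 = CLOSURE({[S' → . S]}), then GOTO on every symbol after a dot until no new states appear). It has 9 states:
  I0: { [S → . X], [S → . b * ,], [S' → . S], [X → . ,], [X → . b S b] }  — shift
  I1: { [X → , .] }  — reduce
  I2: { [S' → S .] }  — accept
  I3: { [S → X .] }  — reduce
  I4: { [S → . X], [S → . b * ,], [S → b . * ,], [X → . ,], [X → . b S b], [X → b . S b] }  — shift
  I5: { [S → b * . ,] }  — shift
  I6: { [X → b S . b] }  — shift
  I7: { [X → b S b .] }  — reduce
  I8: { [S → b * , .] }  — reduce

Every state is either a pure shift/goto state or contains exactly one complete item and nothing to shift — no conflicts. The grammar is LR(0).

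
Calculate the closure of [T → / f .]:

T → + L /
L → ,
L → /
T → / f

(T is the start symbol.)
To compute CLOSURE, for each item [A → α.Bβ] where B is a non-terminal, add [B → .γ] for all productions B → γ; repeat for the newly added items until nothing changes.

Start with: [T → / f .]
The dot is at the end, so nothing is added.

CLOSURE = { [T → / f .] }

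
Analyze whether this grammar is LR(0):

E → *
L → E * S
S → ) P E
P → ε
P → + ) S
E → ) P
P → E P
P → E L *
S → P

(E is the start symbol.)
A grammar is LR(0) if no state in the canonical LR(0) collection has:
  - both a shift item (dot before a terminal) and a complete item (shift-reduce conflict), or
  - two or more complete items (reduce-reduce conflict; the accept item [E' → E .] counts as a complete item here).

Augment with E' → E and build the canonical LR(0) collection (I0 = CLOSURE({[E' → . E]}), then GOTO on every symbol after a dot until no new states appear). It has 19 states:
  I0: { [E → . ) P], [E → . *], [E' → . E] }  — shift
  I1: { [E → ) . P], [E → . ) P], [E → . *], [P → . + ) S], [P → . E L *], [P → . E P], [P → .] }  — shift, reduce
  I2: { [E → * .] }  — reduce
  I3: { [E' → E .] }  — accept
  I4: { [P → + . ) S] }  — shift
  I5: { [E → . ) P], [E → . *], [L → . E * S], [P → . + ) S], [P → . E L *], [P → . E P], [P → .], [P → E . L *], [P → E . P] }  — shift, reduce
  I6: { [E → ) P .] }  — reduce
  I7: { [E → . ) P], [E → . *], [L → . E * S], [L → E . * S], [P → . + ) S], [P → . E L *], [P → . E P], [P → .], [P → E . L *], [P → E . P] }  — shift, reduce
  I8: { [P → E L . *] }  — shift
  I9: { [P → E P .] }  — reduce
  I10: { [P → E L * .] }  — reduce
  I11: { [E → * .], [E → . ) P], [E → . *], [L → E * . S], [P → . + ) S], [P → . E L *], [P → . E P], [P → .], [S → . ) P E], [S → . P] }  — shift, 2 reduces
  I12: { [E → ) . P], [E → . ) P], [E → . *], [P → . + ) S], [P → . E L *], [P → . E P], [P → .], [S → ) . P E] }  — shift, reduce
  I13: { [S → P .] }  — reduce
  I14: { [L → E * S .] }  — reduce
  I15: { [E → ) P .], [E → . ) P], [E → . *], [S → ) P . E] }  — shift, reduce
  I16: { [S → ) P E .] }  — reduce
  I17: { [E → . ) P], [E → . *], [P → + ) . S], [P → . + ) S], [P → . E L *], [P → . E P], [P → .], [S → . ) P E], [S → . P] }  — shift, reduce
  I18: { [P → + ) S .] }  — reduce

Conflict in state I1:
  Shift-reduce conflict between [P → .] and [E → . ) P]
So the grammar is NOT LR(0).

Answer: No. Shift-reduce conflict between [P → .] and [E → . ) P]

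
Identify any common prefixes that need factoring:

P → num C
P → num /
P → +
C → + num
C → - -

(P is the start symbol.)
Yes, P has productions with common prefix 'num'

Left-factoring is needed when two productions for the same non-terminal
share a common prefix on the right-hand side.

Productions for P:
  P → num C
  P → num /
  P → +
Productions for C:
  C → + num
  C → - -

Found common prefix 'num' in productions for P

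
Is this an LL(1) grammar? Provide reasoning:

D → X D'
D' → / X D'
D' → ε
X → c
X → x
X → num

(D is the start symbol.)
Yes, the grammar is LL(1).

Relevant sets:
  FOLLOW(D') = { $ }

For D':
  PREDICT(D' → '/' X D') = { '/' }
  PREDICT(D' → ε) = { $ }
For X:
  PREDICT(X → c) = { 'c' }
  PREDICT(X → x) = { 'x' }
  PREDICT(X → num) = { 'num' }
D has a single production, so nothing to check there.

All predict sets are disjoint. The grammar IS LL(1).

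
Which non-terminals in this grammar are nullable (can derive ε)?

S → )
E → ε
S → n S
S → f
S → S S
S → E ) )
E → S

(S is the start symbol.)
{ 'E' }

ε-productions: E → ε
So E is immediately nullable.
No further non-terminal can be added: every production for the remaining non-terminals contains a terminal or a non-nullable non-terminal.
Nullable = { 'E' }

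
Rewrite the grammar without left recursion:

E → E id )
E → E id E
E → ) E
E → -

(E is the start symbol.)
E → ) E E'
E → - E'
E' → id ) E'
E' → id E E'
E' → ε

E is directly left-recursive. The standard transformation for
  A → A α₁ | ... | A α_m | β₁ | ... | β_n
is
  A  → β₁ A' | ... | β_n A'
  A' → α₁ A' | ... | α_m A' | ε

E → ) E becomes E → ) E E'
E → - becomes E → - E'
E → E id ) becomes E' → id ) E'
E → E id E becomes E' → id E E'
Add E' → ε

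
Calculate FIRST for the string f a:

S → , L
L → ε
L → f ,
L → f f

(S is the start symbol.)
To compute FIRST(f a), process the symbols left to right:
Symbol f is a terminal. Add 'f' and stop.
FIRST(f a) = { 'f' }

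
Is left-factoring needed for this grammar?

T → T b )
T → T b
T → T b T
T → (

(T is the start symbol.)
Left-factoring is needed when two productions for the same non-terminal
share a common prefix on the right-hand side.

Productions for T:
  T → T b )
  T → T b
  T → T b T
  T → (

Found common prefix 'T b' in productions for T

Answer: Yes, T has productions with common prefix 'T b'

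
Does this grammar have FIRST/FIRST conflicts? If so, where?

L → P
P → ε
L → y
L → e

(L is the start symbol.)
No FIRST/FIRST conflicts.

FIRST sets of the non-terminals at (or reachable through a nullable prefix from) the front of some alternative:
  FIRST(P) = { ε }

Productions for L:
  L → P: FIRST = { ε }
  L → y: FIRST = { 'y' }
  L → e: FIRST = { 'e' }
P has only one production, so no FIRST/FIRST conflict is possible there.

All alternatives of each non-terminal have pairwise disjoint FIRST sets.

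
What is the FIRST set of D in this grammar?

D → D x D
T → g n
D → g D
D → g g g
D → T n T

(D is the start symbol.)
{ 'g' }

FIRST sets of the other non-terminals involved (by the same procedure, iterated to a fixed point):
  FIRST(T) = { 'g' }

From D → D x D:
  - D is the symbol being defined: contributes nothing new
    D is not nullable, so stop
From D → g D:
  - g is a terminal: add 'g' and stop
From D → g g g:
  - g is a terminal: add 'g' and stop
From D → T n T:
  - T is a non-terminal: add FIRST(T) \ {ε} = { 'g' }
    T is not nullable, so stop

Collecting: FIRST(D) = { 'g' }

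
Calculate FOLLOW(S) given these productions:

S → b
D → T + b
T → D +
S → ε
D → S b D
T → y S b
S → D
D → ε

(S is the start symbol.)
{ $, 'b' }

To compute FOLLOW(S), find every occurrence of S on a right-hand side N → α S β: add FIRST(β) \ {ε}, and if β is empty or nullable also add FOLLOW(N). Iterate to a fixed point.

S is the start symbol, so $ ∈ FOLLOW(S).
In D → S b D: S is followed by b D, add FIRST(b D) \ {ε} = { 'b' }
In T → y S b: S is followed by b, add FIRST(b) \ {ε} = { 'b' }

Taking the union: FOLLOW(S) = { $, 'b' }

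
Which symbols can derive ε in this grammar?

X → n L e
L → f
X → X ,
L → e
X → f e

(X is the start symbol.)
None

There are no ε-productions, so no non-terminal can derive ε.
No non-terminals are nullable.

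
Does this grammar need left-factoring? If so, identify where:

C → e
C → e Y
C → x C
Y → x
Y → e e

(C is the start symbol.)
Yes, C has productions with common prefix 'e'

Left-factoring is needed when two productions for the same non-terminal
share a common prefix on the right-hand side.

Productions for C:
  C → e
  C → e Y
  C → x C
Productions for Y:
  Y → x
  Y → e e

Found common prefix 'e' in productions for C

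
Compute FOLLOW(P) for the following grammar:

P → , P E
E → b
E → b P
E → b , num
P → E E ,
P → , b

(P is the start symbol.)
To compute FOLLOW(P), find every occurrence of P on a right-hand side N → α P β: add FIRST(β) \ {ε}, and if β is empty or nullable also add FOLLOW(N). Iterate to a fixed point.

P is the start symbol, so $ ∈ FOLLOW(P).
In P → , P E: P is followed by E, add FIRST(E) \ {ε} = { 'b' }
In E → b P: P is at the end, add FOLLOW(E)

The FOLLOW sets referred to above (computed the same way, to a fixed point):
  FOLLOW(E) = { $, ',', 'b' }

Taking the union: FOLLOW(P) = { $, ',', 'b' }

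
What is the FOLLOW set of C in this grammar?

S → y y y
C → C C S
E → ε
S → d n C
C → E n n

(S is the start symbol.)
{ $, 'd', 'n', 'y' }

To compute FOLLOW(C), find every occurrence of C on a right-hand side N → α C β: add FIRST(β) \ {ε}, and if β is empty or nullable also add FOLLOW(N). Iterate to a fixed point.

In C → C C S: C is followed by C S, add FIRST(C S) \ {ε} = { 'n' }
In C → C C S: C is followed by S, add FIRST(S) \ {ε} = { 'd', 'y' }
In S → d n C: C is at the end, add FOLLOW(S)

The FOLLOW sets referred to above (computed the same way, to a fixed point):
  FOLLOW(S) = { $, 'd', 'n', 'y' }

Taking the union: FOLLOW(C) = { $, 'd', 'n', 'y' }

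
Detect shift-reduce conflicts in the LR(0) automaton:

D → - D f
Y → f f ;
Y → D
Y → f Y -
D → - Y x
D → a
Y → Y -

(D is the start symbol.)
Yes — I4: [Y → D .] vs [D → - D . f]

Augment with D' → D and build the canonical LR(0) collection (I0 = CLOSURE({[D' → . D]}), then GOTO on every symbol after a dot until no new states appear). It has 15 states:
  I0: { [D → . - D f], [D → . - Y x], [D → . a], [D' → . D] }  — shift
  I1: { [D → - . D f], [D → - . Y x], [D → . - D f], [D → . - Y x], [D → . a], [Y → . D], [Y → . Y -], [Y → . f Y -], [Y → . f f ;] }  — shift
  I2: { [D' → D .] }  — accept
  I3: { [D → a .] }  — reduce
  I4: { [D → - D . f], [Y → D .] }  — shift, reduce
  I5: { [D → - Y . x], [Y → Y . -] }  — shift
  I6: { [D → . - D f], [D → . - Y x], [D → . a], [Y → . D], [Y → . Y -], [Y → . f Y -], [Y → . f f ;], [Y → f . Y -], [Y → f . f ;] }  — shift
  I7: { [Y → D .] }  — reduce
  I8: { [Y → Y . -], [Y → f Y . -] }  — shift
  I9: { [D → . - D f], [D → . - Y x], [D → . a], [Y → . D], [Y → . Y -], [Y → . f Y -], [Y → . f f ;], [Y → f . Y -], [Y → f . f ;], [Y → f f . ;] }  — shift
  I10: { [Y → f f ; .] }  — reduce
  I11: { [Y → Y - .], [Y → f Y - .] }  — 2 reduces
  I12: { [Y → Y - .] }  — reduce
  I13: { [D → - Y x .] }  — reduce
  I14: { [D → - D f .] }  — reduce

I4 contains reduce item [Y → D .] and shift item [D → - D . f] — shift-reduce conflict.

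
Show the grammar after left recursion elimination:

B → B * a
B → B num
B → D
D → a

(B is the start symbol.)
B → D B'
B' → * a B'
B' → num B'
B' → ε
D → a

B is directly left-recursive. The standard transformation for
  A → A α₁ | ... | A α_m | β₁ | ... | β_n
is
  A  → β₁ A' | ... | β_n A'
  A' → α₁ A' | ... | α_m A' | ε

B → D becomes B → D B'
B → B * a becomes B' → * a B'
B → B num becomes B' → num B'
Add B' → ε

Productions for other non-terminals are unchanged:
  D → a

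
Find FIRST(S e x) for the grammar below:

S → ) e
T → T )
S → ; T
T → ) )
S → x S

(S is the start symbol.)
{ ')', ';', 'x' }

FIRST sets of the non-terminals involved (from the grammar, by fixed-point iteration):
  FIRST(S) = { ')', ';', 'x' }

To compute FIRST(S e x), process the symbols left to right:
Symbol S is a non-terminal. Add FIRST(S) \ {ε} = { ')', ';', 'x' }
S is not nullable (ε ∉ FIRST(S)), so stop here.
FIRST(S e x) = { ')', ';', 'x' }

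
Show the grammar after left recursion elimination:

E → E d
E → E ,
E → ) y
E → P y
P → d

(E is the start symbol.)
E is directly left-recursive. The standard transformation for
  A → A α₁ | ... | A α_m | β₁ | ... | β_n
is
  A  → β₁ A' | ... | β_n A'
  A' → α₁ A' | ... | α_m A' | ε

E → ) y becomes E → ) y E'
E → P y becomes E → P y E'
E → E d becomes E' → d E'
E → E , becomes E' → , E'
Add E' → ε

Productions for other non-terminals are unchanged:
  P → d

Resulting grammar:
E → ) y E'
E → P y E'
E' → d E'
E' → , E'
E' → ε
P → d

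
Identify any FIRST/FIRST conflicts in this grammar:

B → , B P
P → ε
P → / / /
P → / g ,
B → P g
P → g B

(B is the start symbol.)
FIRST sets of the non-terminals at (or reachable through a nullable prefix from) the front of some alternative:
  FIRST(P) = { '/', 'g', ε }

Productions for B:
  B → , B P: FIRST = { ',' }
  B → P g: FIRST = { '/', 'g' }
Productions for P:
  P → ε: FIRST = { ε }
  P → / / /: FIRST = { '/' }
  P → / g ,: FIRST = { '/' }
  P → g B: FIRST = { 'g' }

Conflict for P: P → / / / and P → / g ,
  Overlap: { '/' }

Answer: Yes. P → '/' '/' '/' / P → '/' g ',' on { '/' }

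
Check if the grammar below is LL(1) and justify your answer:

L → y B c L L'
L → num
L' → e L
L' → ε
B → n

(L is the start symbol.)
No. Predict set conflict for L': { 'e' }

Relevant sets:
  FOLLOW(L') = { $, 'e' }

For L:
  PREDICT(L → y B c L L') = { 'y' }
  PREDICT(L → num) = { 'num' }
For L':
  PREDICT(L' → e L) = { 'e' }
  PREDICT(L' → ε) = { $, 'e' }
B has a single production, so nothing to check there.

Conflict found: Predict set conflict for L': { 'e' }
The grammar is NOT LL(1).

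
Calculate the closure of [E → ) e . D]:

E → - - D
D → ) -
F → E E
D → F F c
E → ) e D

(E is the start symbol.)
{ [D → . ) -], [D → . F F c], [E → ) e . D], [E → . ) e D], [E → . - - D], [F → . E E] }

Start with: [E → ) e . D]
  [E → ) e . D] has the dot before D: add [D → . ) -], [D → . F F c]
  [D → . F F c] has the dot before F: add [F → . E E]
  [F → . E E] has the dot before E: add [E → . - - D], [E → . ) e D]
No further items can be added.

CLOSURE = { [D → . ) -], [D → . F F c], [E → ) e . D], [E → . ) e D], [E → . - - D], [F → . E E] }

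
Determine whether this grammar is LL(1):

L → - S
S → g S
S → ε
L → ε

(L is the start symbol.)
A grammar is LL(1) if for each non-terminal N with multiple productions, the predict sets of those productions are pairwise disjoint, where PREDICT(N → α) = (FIRST(α) \ {ε}) ∪ (FOLLOW(N) if α ⇒* ε).

Relevant sets:
  FOLLOW(L) = { $ }
  FOLLOW(S) = { $ }

For L:
  PREDICT(L → '-' S) = { '-' }
  PREDICT(L → ε) = { $ }
For S:
  PREDICT(S → g S) = { 'g' }
  PREDICT(S → ε) = { $ }

All predict sets are disjoint. The grammar IS LL(1).

Answer: Yes, the grammar is LL(1).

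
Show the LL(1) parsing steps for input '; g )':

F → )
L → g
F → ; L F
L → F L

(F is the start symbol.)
Stack is shown with the top on the left.

Stack    Input    Action
------------------------
F $      ; g ) $  output F → ; L F
; L F $  ; g ) $  match ';'
L F $    g ) $    output L → g
g F $    g ) $    match 'g'
F $      ) $      output F → )
) $      ) $      match ')'
$        $        accept

The string is accepted.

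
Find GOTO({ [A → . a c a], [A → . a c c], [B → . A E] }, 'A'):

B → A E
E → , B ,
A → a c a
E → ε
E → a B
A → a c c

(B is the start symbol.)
{ [B → A . E], [E → . , B ,], [E → . a B], [E → .] }

GOTO(I, 'A') = CLOSURE({ [A → αX.β] : [A → α.Xβ] ∈ I, X = 'A' })

Items with dot before 'A', with the dot advanced:
  [B → . A E] → [B → A . E]
Closure of the advanced items:
  [B → A . E] has the dot before E: add [E → . , B ,], [E → .], [E → . a B]

GOTO = { [B → A . E], [E → . , B ,], [E → . a B], [E → .] }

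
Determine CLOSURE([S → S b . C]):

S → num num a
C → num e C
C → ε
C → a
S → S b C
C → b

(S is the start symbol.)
To compute CLOSURE, for each item [A → α.Bβ] where B is a non-terminal, add [B → .γ] for all productions B → γ; repeat for the newly added items until nothing changes.

Start with: [S → S b . C]
  [S → S b . C] has the dot before C: add [C → . num e C], [C → .], [C → . a], [C → . b]
No further items can be added.

CLOSURE = { [C → . a], [C → . b], [C → . num e C], [C → .], [S → S b . C] }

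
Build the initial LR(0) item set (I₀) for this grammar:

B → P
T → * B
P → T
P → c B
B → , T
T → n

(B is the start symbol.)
{ [B → . , T], [B → . P], [B' → . B], [P → . T], [P → . c B], [T → . * B], [T → . n] }

First, augment the grammar with B' → B
I₀ = CLOSURE({ [B' → . B] }):
  [B' → . B] has the dot before B: add [B → . P], [B → . , T]
  [B → . P] has the dot before P: add [P → . T], [P → . c B]
  [P → . T] has the dot before T: add [T → . * B], [T → . n]
No further items can be added.

I₀ = { [B → . , T], [B → . P], [B' → . B], [P → . T], [P → . c B], [T → . * B], [T → . n] }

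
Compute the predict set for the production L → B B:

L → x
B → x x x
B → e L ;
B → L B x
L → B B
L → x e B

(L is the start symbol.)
PREDICT(L → B B) = (FIRST(RHS) \ {ε}) ∪ (FOLLOW(L) if ε ∈ FIRST(RHS), i.e. RHS ⇒* ε)
FIRST(B) = { 'e', 'x' }
FIRST(B B) = { 'e', 'x' }
ε ∉ FIRST(B B), so FOLLOW(L) is not added.
PREDICT(L → B B) = { 'e', 'x' }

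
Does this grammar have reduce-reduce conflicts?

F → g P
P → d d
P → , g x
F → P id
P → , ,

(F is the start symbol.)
No reduce-reduce conflicts

A reduce-reduce conflict occurs when an LR(0) state has two complete items [A → α .] and [B → β .] — both call for a reduction, and with no lookahead the parser cannot choose between them.

Augment with F' → F and build the canonical LR(0) collection (I0 = CLOSURE({[F' → . F]}), then GOTO on every symbol after a dot until no new states appear). It has 12 states:
  I0: { [F → . P id], [F → . g P], [F' → . F], [P → . , ,], [P → . , g x], [P → . d d] }  — shift
  I1: { [P → , . ,], [P → , . g x] }  — shift
  I2: { [F' → F .] }  — accept
  I3: { [F → P . id] }  — shift
  I4: { [P → d . d] }  — shift
  I5: { [F → g . P], [P → . , ,], [P → . , g x], [P → . d d] }  — shift
  I6: { [F → g P .] }  — reduce
  I7: { [P → d d .] }  — reduce
  I8: { [F → P id .] }  — reduce
  I9: { [P → , , .] }  — reduce
  I10: { [P → , g . x] }  — shift
  I11: { [P → , g x .] }  — reduce

No state contains more than one complete item.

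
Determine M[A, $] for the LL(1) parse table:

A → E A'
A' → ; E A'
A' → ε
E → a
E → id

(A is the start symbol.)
To find M[A, $], we find productions for A where $ is in the predict set (PREDICT(N → α) = (FIRST(α) \ {ε}) ∪ (FOLLOW(N) if α ⇒* ε)).

Relevant sets:
  FIRST(E) = { 'a', 'id' }

A → E A': PREDICT = { 'a', 'id' }

M[A, $] is empty (no production applies)

Answer: Empty (error entry)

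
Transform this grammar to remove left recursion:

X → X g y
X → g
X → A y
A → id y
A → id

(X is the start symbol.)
X → g X'
X → A y X'
X' → g y X'
X' → ε
A → id y
A → id

X is directly left-recursive. The standard transformation for
  A → A α₁ | ... | A α_m | β₁ | ... | β_n
is
  A  → β₁ A' | ... | β_n A'
  A' → α₁ A' | ... | α_m A' | ε

X → g becomes X → g X'
X → A y becomes X → A y X'
X → X g y becomes X' → g y X'
Add X' → ε

Productions for other non-terminals are unchanged:
  A → id y
  A → id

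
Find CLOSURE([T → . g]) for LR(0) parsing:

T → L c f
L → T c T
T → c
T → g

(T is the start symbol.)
To compute CLOSURE, for each item [A → α.Bβ] where B is a non-terminal, add [B → .γ] for all productions B → γ; repeat for the newly added items until nothing changes.

Start with: [T → . g]
The dot precedes the terminal g, so nothing is added.

CLOSURE = { [T → . g] }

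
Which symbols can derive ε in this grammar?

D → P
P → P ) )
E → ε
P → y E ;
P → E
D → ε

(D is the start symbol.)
ε-productions: E → ε, D → ε
So E, D are immediately nullable.
P → E: every symbol on the right is nullable, so P is nullable too.
Every non-terminal is now nullable.
Nullable = { 'D', 'E', 'P' }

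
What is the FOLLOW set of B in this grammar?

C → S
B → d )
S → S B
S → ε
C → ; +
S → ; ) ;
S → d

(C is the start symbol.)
To compute FOLLOW(B), find every occurrence of B on a right-hand side N → α B β: add FIRST(β) \ {ε}, and if β is empty or nullable also add FOLLOW(N). Iterate to a fixed point.

In S → S B: B is at the end, add FOLLOW(S)

The FOLLOW sets referred to above (computed the same way, to a fixed point):
  FOLLOW(S) = { $, 'd' }

Taking the union: FOLLOW(B) = { $, 'd' }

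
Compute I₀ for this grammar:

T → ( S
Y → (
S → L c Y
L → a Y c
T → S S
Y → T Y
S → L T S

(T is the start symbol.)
First, augment the grammar with T' → T
I₀ = CLOSURE({ [T' → . T] }):
  [T' → . T] has the dot before T: add [T → . ( S], [T → . S S]
  [T → . S S] has the dot before S: add [S → . L c Y], [S → . L T S]
  [S → . L c Y] has the dot before L: add [L → . a Y c]
No further items can be added.

I₀ = { [L → . a Y c], [S → . L T S], [S → . L c Y], [T → . ( S], [T → . S S], [T' → . T] }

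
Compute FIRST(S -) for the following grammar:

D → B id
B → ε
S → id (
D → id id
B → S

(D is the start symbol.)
FIRST sets of the non-terminals involved (from the grammar, by fixed-point iteration):
  FIRST(S) = { 'id' }

To compute FIRST(S -), process the symbols left to right:
Symbol S is a non-terminal. Add FIRST(S) \ {ε} = { 'id' }
S is not nullable (ε ∉ FIRST(S)), so stop here.
FIRST(S -) = { 'id' }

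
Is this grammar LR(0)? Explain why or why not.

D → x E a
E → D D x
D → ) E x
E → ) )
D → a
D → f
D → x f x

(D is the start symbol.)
No. Shift-reduce conflict between [D → f .] and [D → x f . x]

A grammar is LR(0) if no state in the canonical LR(0) collection has:
  - both a shift item (dot before a terminal) and a complete item (shift-reduce conflict), or
  - two or more complete items (reduce-reduce conflict; the accept item [D' → D .] counts as a complete item here).

Augment with D' → D and build the canonical LR(0) collection (I0 = CLOSURE({[D' → . D]}), then GOTO on every symbol after a dot until no new states appear). It has 17 states:
  I0: { [D → . ) E x], [D → . a], [D → . f], [D → . x E a], [D → . x f x], [D' → . D] }  — shift
  I1: { [D → ) . E x], [D → . ) E x], [D → . a], [D → . f], [D → . x E a], [D → . x f x], [E → . ) )], [E → . D D x] }  — shift
  I2: { [D' → D .] }  — accept
  I3: { [D → a .] }  — reduce
  I4: { [D → f .] }  — reduce
  I5: { [D → . ) E x], [D → . a], [D → . f], [D → . x E a], [D → . x f x], [D → x . E a], [D → x . f x], [E → . ) )], [E → . D D x] }  — shift
  I6: { [D → ) . E x], [D → . ) E x], [D → . a], [D → . f], [D → . x E a], [D → . x f x], [E → ) . )], [E → . ) )], [E → . D D x] }  — shift
  I7: { [D → . ) E x], [D → . a], [D → . f], [D → . x E a], [D → . x f x], [E → D . D x] }  — shift
  I8: { [D → x E . a] }  — shift
  I9: { [D → f .], [D → x f . x] }  — shift, reduce
  I10: { [D → x f x .] }  — reduce
  I11: { [D → x E a .] }  — reduce
  I12: { [E → D D . x] }  — shift
  I13: { [E → D D x .] }  — reduce
  I14: { [D → ) . E x], [D → . ) E x], [D → . a], [D → . f], [D → . x E a], [D → . x f x], [E → ) ) .], [E → ) . )], [E → . ) )], [E → . D D x] }  — shift, reduce
  I15: { [D → ) E . x] }  — shift
  I16: { [D → ) E x .] }  — reduce

Conflict in state I9:
  Shift-reduce conflict between [D → f .] and [D → x f . x]
So the grammar is NOT LR(0).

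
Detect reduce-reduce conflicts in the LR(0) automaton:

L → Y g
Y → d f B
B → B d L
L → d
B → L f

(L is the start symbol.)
No reduce-reduce conflicts

Augment with L' → L and build the canonical LR(0) collection (I0 = CLOSURE({[L' → . L]}), then GOTO on every symbol after a dot until no new states appear). It has 11 states:
  I0: { [L → . Y g], [L → . d], [L' → . L], [Y → . d f B] }  — shift
  I1: { [L' → L .] }  — accept
  I2: { [L → Y . g] }  — shift
  I3: { [L → d .], [Y → d . f B] }  — shift, reduce
  I4: { [B → . B d L], [B → . L f], [L → . Y g], [L → . d], [Y → . d f B], [Y → d f . B] }  — shift
  I5: { [B → B . d L], [Y → d f B .] }  — shift, reduce
  I6: { [B → L . f] }  — shift
  I7: { [B → L f .] }  — reduce
  I8: { [B → B d . L], [L → . Y g], [L → . d], [Y → . d f B] }  — shift
  I9: { [B → B d L .] }  — reduce
  I10: { [L → Y g .] }  — reduce

No state contains more than one complete item.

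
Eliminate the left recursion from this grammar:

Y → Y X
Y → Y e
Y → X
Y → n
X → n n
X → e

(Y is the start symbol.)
Y → X Y'
Y → n Y'
Y' → X Y'
Y' → e Y'
Y' → ε
X → n n
X → e

Y is directly left-recursive. The standard transformation for
  A → A α₁ | ... | A α_m | β₁ | ... | β_n
is
  A  → β₁ A' | ... | β_n A'
  A' → α₁ A' | ... | α_m A' | ε

Y → X becomes Y → X Y'
Y → n becomes Y → n Y'
Y → Y X becomes Y' → X Y'
Y → Y e becomes Y' → e Y'
Add Y' → ε

Productions for other non-terminals are unchanged:
  X → n n
  X → e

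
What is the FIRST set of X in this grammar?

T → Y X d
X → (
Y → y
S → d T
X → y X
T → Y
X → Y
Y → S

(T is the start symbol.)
FIRST sets of the other non-terminals involved (by the same procedure, iterated to a fixed point):
  FIRST(Y) = { 'd', 'y' }

From X → (:
  - '(' is a terminal: add '(' and stop
From X → y X:
  - y is a terminal: add 'y' and stop
From X → Y:
  - Y is a non-terminal: add FIRST(Y) \ {ε} = { 'd', 'y' }
    Y is not nullable, so stop

Collecting: FIRST(X) = { '(', 'd', 'y' }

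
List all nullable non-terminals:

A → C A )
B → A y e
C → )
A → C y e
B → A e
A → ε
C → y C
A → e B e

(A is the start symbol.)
{ 'A' }

A non-terminal is nullable if it can derive ε (the empty string): either it has an ε-production, or it has a production whose right-hand side consists entirely of nullable non-terminals.

ε-productions: A → ε
So A is immediately nullable.
No further non-terminal can be added: every production for the remaining non-terminals contains a terminal or a non-nullable non-terminal.
Nullable = { 'A' }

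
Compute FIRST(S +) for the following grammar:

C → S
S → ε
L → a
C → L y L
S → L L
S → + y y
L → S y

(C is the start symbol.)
FIRST sets of the non-terminals involved (from the grammar, by fixed-point iteration):
  FIRST(S) = { '+', 'a', 'y', ε }

To compute FIRST(S +), process the symbols left to right:
Symbol S is a non-terminal. Add FIRST(S) \ {ε} = { '+', 'a', 'y' }
S is nullable (ε ∈ FIRST(S)), continue to the next symbol.
Symbol + is a terminal. Add '+' and stop.
FIRST(S +) = { '+', 'a', 'y' }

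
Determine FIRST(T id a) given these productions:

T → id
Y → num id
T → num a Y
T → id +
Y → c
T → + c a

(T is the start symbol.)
{ '+', 'id', 'num' }

FIRST sets of the non-terminals involved (from the grammar, by fixed-point iteration):
  FIRST(T) = { '+', 'id', 'num' }

To compute FIRST(T id a), process the symbols left to right:
Symbol T is a non-terminal. Add FIRST(T) \ {ε} = { '+', 'id', 'num' }
T is not nullable (ε ∉ FIRST(T)), so stop here.
FIRST(T id a) = { '+', 'id', 'num' }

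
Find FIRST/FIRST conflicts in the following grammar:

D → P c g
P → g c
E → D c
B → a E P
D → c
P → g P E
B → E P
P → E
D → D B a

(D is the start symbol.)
Yes. D → P c g / D → c on { 'c' }; D → P c g / D → D B a on { 'c', 'g' }; D → c / D → D B a on { 'c' }; P → g c / P → g P E on { 'g' }; P → g c / P → E on { 'g' }; P → g P E / P → E on { 'g' }

FIRST sets of the non-terminals at (or reachable through a nullable prefix from) the front of some alternative:
  FIRST(P) = { 'c', 'g' }
  FIRST(D) = { 'c', 'g' }
  FIRST(E) = { 'c', 'g' }

Productions for D:
  D → P c g: FIRST = { 'c', 'g' }
  D → c: FIRST = { 'c' }
  D → D B a: FIRST = { 'c', 'g' }
Productions for P:
  P → g c: FIRST = { 'g' }
  P → g P E: FIRST = { 'g' }
  P → E: FIRST = { 'c', 'g' }
Productions for B:
  B → a E P: FIRST = { 'a' }
  B → E P: FIRST = { 'c', 'g' }
E has only one production, so no FIRST/FIRST conflict is possible there.

Conflict for D: D → P c g and D → c
  Overlap: { 'c' }
Conflict for D: D → P c g and D → D B a
  Overlap: { 'c', 'g' }
Conflict for D: D → c and D → D B a
  Overlap: { 'c' }
Conflict for P: P → g c and P → g P E
  Overlap: { 'g' }
Conflict for P: P → g c and P → E
  Overlap: { 'g' }
Conflict for P: P → g P E and P → E
  Overlap: { 'g' }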